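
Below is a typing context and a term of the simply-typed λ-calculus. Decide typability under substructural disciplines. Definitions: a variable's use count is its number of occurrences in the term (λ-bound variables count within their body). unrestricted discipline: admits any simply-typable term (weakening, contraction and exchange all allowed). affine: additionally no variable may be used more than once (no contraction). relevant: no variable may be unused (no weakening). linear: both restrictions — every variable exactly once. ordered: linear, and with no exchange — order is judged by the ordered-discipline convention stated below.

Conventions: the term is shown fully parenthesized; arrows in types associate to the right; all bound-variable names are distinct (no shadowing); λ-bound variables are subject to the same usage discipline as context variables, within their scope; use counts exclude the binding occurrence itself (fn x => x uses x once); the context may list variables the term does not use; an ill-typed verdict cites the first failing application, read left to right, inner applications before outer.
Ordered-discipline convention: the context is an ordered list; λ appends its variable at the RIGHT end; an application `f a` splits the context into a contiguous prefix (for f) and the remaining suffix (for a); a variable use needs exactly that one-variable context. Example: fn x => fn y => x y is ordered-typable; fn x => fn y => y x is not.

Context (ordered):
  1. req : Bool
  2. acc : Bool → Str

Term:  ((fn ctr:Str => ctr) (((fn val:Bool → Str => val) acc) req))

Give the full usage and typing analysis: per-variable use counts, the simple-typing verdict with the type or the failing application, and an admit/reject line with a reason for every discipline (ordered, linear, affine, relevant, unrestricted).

variable uses: req: 1; acc: 1; ctr (bound): 1; val (bound): 1
uses in reading order: ctr, val, acc, req
typing: the term checks, with type Str
ordered: ✗ — use order ctr, val, acc, req needs exchange
linear: ✓ — single use per variable (req, acc, ctr, val)
affine: ✓ — req, acc, ctr, val: no repeats, contraction unneeded
relevant: ✓ — at least one use each (req, acc, ctr, val)
unrestricted: ✓ — type-checks (Str) and nothing is barred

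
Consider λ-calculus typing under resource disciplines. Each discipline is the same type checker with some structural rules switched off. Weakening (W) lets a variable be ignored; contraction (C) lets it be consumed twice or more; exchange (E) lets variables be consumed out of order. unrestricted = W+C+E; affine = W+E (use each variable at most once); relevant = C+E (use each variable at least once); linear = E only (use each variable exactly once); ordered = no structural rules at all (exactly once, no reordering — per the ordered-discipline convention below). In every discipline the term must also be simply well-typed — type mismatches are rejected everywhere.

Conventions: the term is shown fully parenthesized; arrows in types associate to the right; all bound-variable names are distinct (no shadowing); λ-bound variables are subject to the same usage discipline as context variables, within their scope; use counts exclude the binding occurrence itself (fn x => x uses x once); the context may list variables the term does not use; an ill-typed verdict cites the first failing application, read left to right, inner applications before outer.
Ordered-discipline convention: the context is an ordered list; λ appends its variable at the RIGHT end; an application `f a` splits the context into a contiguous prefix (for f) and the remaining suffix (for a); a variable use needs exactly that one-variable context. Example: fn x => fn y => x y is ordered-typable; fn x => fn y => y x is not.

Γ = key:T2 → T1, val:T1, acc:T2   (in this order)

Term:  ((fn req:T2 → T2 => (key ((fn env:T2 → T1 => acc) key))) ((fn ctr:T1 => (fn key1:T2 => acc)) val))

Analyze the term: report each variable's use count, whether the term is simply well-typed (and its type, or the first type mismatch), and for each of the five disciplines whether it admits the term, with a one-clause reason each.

counts: key: 2, val: 1, acc: 2, req (λ-bound): 0, env (λ-bound): 0, ctr (λ-bound): 0, key1 (λ-bound): 0
order of uses: key, acc, key, acc, val
typing: well-typed — term : T1
ordered ✗ (repeated use of key ×2, acc ×2; req, env, ctr, key1 left unused)
linear ✗ (repeated use of key ×2, acc ×2; req, env, ctr, key1 left unused)
affine ✗ (repeated use of key ×2, acc ×2)
relevant ✗ (req, env, ctr, key1 left unused)
unrestricted ✓ (well-typed at T1; no restrictions here)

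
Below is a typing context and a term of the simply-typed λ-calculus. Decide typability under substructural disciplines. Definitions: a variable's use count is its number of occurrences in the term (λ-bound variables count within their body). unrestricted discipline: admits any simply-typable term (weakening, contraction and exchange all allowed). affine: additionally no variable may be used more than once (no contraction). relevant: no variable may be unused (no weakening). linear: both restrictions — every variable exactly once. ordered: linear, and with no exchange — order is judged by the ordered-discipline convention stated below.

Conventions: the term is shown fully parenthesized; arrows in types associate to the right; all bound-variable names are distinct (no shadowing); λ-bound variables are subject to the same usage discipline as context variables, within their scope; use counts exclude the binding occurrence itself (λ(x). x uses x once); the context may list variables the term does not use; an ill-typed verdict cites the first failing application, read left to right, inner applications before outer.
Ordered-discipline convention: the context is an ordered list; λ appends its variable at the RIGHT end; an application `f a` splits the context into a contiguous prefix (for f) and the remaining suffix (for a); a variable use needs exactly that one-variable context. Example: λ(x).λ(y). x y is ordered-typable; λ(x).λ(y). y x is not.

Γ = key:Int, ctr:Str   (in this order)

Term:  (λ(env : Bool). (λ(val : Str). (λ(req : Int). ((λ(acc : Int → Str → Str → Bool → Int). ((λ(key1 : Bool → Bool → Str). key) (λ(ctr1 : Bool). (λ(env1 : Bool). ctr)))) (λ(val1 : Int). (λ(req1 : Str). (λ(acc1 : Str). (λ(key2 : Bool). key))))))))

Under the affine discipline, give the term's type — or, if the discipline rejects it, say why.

not well-typed under affine — uses contraction: key ×2
use counts: key=2; ctr=1; env (λ-bound)=0; val (λ-bound)=0; req (λ-bound)=0; acc (λ-bound)=0; key1 (λ-bound)=0; ctr1 (λ-bound)=0; env1 (λ-bound)=0; val1 (λ-bound)=0; req1 (λ-bound)=0; acc1 (λ-bound)=0; key2 (λ-bound)=0
order of uses: key, ctr, key
typing: the term checks, with type Bool → Str → Int → Int
summary: ordered ✗ · linear ✗ · affine ✗ · relevant ✗ · unrestricted ✓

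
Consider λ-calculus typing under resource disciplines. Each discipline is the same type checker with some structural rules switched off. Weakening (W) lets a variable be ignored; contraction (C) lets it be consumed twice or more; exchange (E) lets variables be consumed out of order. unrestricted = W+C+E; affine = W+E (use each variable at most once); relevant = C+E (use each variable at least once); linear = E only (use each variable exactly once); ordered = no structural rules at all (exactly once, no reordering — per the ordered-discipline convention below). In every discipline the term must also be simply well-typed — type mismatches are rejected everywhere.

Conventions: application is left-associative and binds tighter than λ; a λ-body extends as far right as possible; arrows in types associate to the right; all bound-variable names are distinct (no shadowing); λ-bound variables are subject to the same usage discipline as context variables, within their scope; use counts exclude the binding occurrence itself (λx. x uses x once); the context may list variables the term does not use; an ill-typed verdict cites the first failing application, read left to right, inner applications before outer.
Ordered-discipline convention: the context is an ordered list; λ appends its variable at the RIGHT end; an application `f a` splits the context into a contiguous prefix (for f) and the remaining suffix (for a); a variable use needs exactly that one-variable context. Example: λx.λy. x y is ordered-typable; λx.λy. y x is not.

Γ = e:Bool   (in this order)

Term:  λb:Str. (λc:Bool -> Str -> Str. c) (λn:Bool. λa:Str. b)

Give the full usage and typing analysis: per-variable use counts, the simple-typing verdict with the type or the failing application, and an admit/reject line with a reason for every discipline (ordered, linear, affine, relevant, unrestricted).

use counts: e=0; b (bound)=1; c (bound)=1; n (bound)=0; a (bound)=0
order of uses: c, b
typing: the term checks, with type Str -> Bool -> Str -> Str
ordered: ✗ — unused: e, n, a — weakening required
linear: ✗ — unused: e, n, a — weakening required
affine: ✓ — at most one use each (e, b, c, n, a)
relevant: ✗ — unused: e, n, a — weakening required
unrestricted: ✓ — typability at Str -> Bool -> Str -> Str is all that's needed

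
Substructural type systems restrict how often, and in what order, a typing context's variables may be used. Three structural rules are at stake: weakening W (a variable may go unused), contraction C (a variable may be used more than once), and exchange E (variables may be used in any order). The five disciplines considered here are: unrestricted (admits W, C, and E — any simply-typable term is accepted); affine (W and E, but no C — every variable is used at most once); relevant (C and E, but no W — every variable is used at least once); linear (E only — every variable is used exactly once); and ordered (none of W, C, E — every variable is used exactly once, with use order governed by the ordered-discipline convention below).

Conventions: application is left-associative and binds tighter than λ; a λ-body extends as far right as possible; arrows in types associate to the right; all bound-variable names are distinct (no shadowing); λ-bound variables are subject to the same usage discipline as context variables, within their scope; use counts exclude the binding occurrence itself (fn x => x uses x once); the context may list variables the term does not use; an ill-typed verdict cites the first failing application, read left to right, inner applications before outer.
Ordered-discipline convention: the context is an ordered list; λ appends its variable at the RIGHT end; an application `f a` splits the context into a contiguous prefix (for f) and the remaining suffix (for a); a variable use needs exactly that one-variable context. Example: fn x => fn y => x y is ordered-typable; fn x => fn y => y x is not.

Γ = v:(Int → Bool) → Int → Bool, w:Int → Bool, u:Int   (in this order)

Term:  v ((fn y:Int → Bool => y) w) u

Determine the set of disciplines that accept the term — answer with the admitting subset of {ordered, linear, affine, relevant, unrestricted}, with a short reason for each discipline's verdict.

admitted by: ordered, linear, affine, relevant, unrestricted
counts: v: 1, w: 1, u: 1, y (λ-bound): 1
order of uses: v, y, w, u
typing: ✓ — Bool
ordered: ✓, v, w, u, y once each; derivable with no W/C/E
linear: ✓, v, w, u, y: one use apiece
affine: ✓, v, w, u, y: no repeats, contraction unneeded
relevant: ✓, none of v, w, u, y goes unused
unrestricted: ✓, type-checks (Bool) and nothing is barred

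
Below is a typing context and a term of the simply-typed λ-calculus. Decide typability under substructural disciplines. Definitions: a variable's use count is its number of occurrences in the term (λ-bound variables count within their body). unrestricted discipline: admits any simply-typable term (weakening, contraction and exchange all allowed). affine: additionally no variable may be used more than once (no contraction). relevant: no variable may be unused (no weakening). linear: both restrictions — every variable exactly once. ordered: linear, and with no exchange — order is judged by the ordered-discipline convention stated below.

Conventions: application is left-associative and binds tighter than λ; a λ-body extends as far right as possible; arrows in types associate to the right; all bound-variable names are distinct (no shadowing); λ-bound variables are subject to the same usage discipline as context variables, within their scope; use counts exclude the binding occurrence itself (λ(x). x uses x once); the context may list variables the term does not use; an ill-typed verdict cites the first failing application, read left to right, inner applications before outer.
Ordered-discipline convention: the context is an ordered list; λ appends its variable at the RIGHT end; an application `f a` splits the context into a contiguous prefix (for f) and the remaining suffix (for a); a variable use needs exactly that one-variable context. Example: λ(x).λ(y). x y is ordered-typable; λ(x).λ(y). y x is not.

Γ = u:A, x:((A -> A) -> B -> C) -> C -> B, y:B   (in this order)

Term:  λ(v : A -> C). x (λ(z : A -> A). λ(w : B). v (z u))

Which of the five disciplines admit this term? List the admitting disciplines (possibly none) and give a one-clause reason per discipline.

admitted by: affine, unrestricted
counts: u ×1; x ×1; y ×0; v [bound] ×1; z [bound] ×1; w [bound] ×0
left-to-right use order: x, v, z, u
typing: the term checks, with type (A -> C) -> C -> B
ordered: ✗ — y, w left unused
linear: ✗ — y, w left unused
affine: ✓ — no duplicate uses among u, x, y, v, z, w
relevant: ✗ — y, w left unused
unrestricted: ✓ — type-checks ((A -> C) -> C -> B) and nothing is barred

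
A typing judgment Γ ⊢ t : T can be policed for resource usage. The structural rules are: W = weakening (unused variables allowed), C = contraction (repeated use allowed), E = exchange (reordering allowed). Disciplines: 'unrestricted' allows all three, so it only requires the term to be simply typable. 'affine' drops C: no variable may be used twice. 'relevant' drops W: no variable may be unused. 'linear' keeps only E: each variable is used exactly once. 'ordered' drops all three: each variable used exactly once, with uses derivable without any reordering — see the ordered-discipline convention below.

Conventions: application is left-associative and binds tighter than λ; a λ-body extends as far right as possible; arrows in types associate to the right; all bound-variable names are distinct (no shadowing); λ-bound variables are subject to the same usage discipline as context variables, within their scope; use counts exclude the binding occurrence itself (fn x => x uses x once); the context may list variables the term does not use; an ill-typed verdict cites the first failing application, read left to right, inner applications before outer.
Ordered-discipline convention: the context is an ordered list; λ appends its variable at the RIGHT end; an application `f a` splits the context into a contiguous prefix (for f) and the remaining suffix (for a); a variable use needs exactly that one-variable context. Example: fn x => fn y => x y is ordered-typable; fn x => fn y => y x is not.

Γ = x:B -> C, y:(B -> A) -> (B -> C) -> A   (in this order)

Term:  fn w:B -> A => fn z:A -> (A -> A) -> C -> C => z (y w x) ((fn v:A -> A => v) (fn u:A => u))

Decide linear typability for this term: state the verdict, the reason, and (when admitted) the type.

yes — each of x, y, w, z, v, u used exactly once; term : (B -> A) -> (A -> (A -> A) -> C -> C) -> C -> C
use counts: x ×1, y ×1, w (λ-bound) ×1, z (λ-bound) ×1, v (λ-bound) ×1, u (λ-bound) ×1
left-to-right use order: z, y, w, x, v, u
typing: the term checks, with type (B -> A) -> (A -> (A -> A) -> C -> C) -> C -> C
all disciplines: ordered ✗ | linear ✓ | affine ✓ | relevant ✓ | unrestricted ✓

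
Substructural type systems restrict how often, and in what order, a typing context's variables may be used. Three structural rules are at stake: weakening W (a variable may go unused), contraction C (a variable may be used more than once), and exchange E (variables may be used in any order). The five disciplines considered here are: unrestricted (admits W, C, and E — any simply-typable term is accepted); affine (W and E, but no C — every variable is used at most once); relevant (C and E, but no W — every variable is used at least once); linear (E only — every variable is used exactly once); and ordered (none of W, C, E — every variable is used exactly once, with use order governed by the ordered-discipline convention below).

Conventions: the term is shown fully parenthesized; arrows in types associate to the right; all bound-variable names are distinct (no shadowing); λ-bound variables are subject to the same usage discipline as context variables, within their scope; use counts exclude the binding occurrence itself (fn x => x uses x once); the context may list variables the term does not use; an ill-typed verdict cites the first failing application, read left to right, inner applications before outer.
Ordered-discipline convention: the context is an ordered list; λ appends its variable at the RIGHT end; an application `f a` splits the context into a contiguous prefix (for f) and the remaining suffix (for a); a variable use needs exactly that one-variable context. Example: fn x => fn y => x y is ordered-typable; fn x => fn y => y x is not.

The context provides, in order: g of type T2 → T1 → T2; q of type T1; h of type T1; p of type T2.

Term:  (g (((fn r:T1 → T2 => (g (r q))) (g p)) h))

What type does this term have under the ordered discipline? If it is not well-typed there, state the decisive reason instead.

not well-typed under ordered — needs contraction — g ×3
use counts: g ×3; q ×1; h ×1; p ×1; r (λ-bound) ×1
use order (left to right): g, g, r, q, g, p, h
typing: well-typed — term : T1 → T2
all disciplines: ordered ✗, linear ✗, affine ✗, relevant ✓, unrestricted ✓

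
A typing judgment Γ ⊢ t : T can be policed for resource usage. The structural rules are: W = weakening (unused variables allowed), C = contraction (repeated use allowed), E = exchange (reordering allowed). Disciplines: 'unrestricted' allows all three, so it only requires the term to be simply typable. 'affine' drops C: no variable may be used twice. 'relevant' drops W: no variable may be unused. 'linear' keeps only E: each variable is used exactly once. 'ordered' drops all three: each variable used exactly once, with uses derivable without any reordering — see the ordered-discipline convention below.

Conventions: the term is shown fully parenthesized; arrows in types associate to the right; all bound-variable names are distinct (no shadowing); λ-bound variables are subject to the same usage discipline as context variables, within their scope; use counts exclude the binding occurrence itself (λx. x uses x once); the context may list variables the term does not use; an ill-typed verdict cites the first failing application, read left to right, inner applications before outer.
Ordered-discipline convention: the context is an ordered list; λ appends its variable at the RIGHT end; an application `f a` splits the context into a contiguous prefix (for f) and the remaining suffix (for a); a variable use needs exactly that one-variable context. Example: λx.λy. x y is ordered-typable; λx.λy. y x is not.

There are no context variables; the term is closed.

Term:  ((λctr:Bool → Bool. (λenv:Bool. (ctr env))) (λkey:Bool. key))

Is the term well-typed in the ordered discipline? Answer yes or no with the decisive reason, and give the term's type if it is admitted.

yes — ctr, env, key: once each, no exchange needed; term : Bool → Bool
variable uses: ctr (bound)=1, env (bound)=1, key (bound)=1
use order (left to right): ctr, env, key
typing: well-typed at Bool → Bool
across the five disciplines: ordered ✓ · linear ✓ · affine ✓ · relevant ✓ · unrestricted ✓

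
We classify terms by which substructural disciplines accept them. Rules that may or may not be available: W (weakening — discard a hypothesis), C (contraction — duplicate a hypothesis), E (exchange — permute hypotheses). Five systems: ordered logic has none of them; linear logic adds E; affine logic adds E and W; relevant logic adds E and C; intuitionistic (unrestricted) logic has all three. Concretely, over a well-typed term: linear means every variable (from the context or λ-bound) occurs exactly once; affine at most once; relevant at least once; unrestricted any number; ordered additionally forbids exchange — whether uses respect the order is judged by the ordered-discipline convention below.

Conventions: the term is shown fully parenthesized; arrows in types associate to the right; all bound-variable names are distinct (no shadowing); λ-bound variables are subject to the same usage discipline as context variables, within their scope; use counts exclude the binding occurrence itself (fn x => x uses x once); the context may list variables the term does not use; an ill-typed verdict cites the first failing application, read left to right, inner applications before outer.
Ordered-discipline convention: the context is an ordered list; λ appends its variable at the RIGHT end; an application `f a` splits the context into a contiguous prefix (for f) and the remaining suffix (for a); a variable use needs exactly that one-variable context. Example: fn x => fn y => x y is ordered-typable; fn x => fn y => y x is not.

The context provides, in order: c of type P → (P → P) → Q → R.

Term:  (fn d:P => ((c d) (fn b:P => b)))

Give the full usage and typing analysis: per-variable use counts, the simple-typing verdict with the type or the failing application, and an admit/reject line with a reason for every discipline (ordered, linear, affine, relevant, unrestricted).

usage: c: 1, d (λ-bound): 1, b (λ-bound): 1
left-to-right use order: c, d, b
typing: well-typed at P → Q → R
ordered: ✓ — one use each (c, d, b); ordered split holds
linear: ✓ — each of c, d, b used exactly once
affine: ✓ — at most one use each (c, d, b)
relevant: ✓ — none of c, d, b goes unused
unrestricted: ✓ — type-checks (P → Q → R) and nothing is barred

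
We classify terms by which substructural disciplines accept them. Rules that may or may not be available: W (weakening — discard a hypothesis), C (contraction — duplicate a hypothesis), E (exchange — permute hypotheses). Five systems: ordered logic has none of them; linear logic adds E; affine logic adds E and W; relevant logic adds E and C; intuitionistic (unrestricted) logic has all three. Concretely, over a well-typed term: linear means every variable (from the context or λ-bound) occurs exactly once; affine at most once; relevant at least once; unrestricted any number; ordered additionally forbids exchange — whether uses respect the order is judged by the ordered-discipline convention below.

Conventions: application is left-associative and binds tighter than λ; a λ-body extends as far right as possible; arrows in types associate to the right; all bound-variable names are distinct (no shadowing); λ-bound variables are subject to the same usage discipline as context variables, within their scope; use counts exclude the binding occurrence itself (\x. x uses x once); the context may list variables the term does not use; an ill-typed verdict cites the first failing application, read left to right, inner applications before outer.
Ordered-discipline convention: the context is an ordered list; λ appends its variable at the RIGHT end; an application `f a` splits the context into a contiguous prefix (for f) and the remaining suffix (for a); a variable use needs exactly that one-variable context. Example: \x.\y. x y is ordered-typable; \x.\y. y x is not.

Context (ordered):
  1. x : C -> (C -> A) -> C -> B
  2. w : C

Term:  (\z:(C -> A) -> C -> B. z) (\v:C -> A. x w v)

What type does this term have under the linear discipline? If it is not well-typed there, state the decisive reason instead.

term : (C -> A) -> C -> B
use counts: x: 1, w: 1, z (bound): 1, v (bound): 1
left-to-right use order: z, x, w, v
typing: the term checks, with type (C -> A) -> C -> B
per-discipline verdicts: ordered ✓ | linear ✓ | affine ✓ | relevant ✓ | unrestricted ✓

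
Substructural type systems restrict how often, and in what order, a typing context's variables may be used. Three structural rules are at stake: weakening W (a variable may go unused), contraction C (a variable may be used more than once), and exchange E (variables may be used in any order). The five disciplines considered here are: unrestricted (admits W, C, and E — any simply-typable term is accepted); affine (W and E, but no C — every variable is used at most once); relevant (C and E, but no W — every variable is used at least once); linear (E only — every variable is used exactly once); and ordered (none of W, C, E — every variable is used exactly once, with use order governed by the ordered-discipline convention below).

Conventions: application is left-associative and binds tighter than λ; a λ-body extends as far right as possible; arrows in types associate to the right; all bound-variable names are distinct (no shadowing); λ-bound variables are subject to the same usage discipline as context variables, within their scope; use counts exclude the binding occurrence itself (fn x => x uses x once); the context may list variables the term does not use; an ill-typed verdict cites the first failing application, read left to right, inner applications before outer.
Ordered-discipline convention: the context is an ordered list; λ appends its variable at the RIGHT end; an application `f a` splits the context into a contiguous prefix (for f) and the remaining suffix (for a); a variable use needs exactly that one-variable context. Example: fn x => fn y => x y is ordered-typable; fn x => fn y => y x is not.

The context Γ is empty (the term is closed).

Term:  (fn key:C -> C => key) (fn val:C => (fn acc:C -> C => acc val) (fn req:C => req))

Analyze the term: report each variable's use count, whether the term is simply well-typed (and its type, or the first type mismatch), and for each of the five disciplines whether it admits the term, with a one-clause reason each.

counts: key [bound]=1, val [bound]=1, acc [bound]=1, req [bound]=1
left-to-right use order: key, acc, val, req
typing: ✓ — C -> C
ordered: ✗, use order key, acc, val, req needs exchange
linear: ✓, exactly-once usage across key, val, acc, req
affine: ✓, none of key, val, acc, req used more than once
relevant: ✓, every one of key, val, acc, req appears
unrestricted: ✓, typability at C -> C is all that's needed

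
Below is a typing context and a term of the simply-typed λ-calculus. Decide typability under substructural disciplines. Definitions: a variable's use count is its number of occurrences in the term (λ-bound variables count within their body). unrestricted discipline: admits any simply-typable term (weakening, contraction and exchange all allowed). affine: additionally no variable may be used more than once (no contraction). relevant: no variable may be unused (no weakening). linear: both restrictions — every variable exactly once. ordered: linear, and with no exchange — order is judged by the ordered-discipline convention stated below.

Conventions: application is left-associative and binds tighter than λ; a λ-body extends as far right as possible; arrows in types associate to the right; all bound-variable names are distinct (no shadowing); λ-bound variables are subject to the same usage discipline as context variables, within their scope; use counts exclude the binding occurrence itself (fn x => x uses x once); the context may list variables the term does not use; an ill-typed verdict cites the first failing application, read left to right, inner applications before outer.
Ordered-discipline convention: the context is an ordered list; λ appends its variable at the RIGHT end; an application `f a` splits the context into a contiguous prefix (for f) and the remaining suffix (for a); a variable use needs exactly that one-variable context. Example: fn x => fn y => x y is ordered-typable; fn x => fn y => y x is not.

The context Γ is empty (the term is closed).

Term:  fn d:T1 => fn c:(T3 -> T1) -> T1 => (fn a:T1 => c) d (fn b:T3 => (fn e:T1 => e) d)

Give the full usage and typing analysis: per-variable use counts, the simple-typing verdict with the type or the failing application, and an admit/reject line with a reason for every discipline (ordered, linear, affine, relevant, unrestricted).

usage: d (λ-bound): 2×; c (λ-bound): 1×; a (λ-bound): 0×; b (λ-bound): 0×; e (λ-bound): 1×
order of uses: c, d, e, d
typing: the term checks, with type T1 -> ((T3 -> T1) -> T1) -> T1
ordered: ✗ — needs contraction — d ×2; needs weakening: a, b unused
linear: ✗ — needs contraction — d ×2; needs weakening: a, b unused
affine: ✗ — needs contraction — d ×2
relevant: ✗ — needs weakening: a, b unused
unrestricted: ✓ — typability at T1 -> ((T3 -> T1) -> T1) -> T1 is all that's needed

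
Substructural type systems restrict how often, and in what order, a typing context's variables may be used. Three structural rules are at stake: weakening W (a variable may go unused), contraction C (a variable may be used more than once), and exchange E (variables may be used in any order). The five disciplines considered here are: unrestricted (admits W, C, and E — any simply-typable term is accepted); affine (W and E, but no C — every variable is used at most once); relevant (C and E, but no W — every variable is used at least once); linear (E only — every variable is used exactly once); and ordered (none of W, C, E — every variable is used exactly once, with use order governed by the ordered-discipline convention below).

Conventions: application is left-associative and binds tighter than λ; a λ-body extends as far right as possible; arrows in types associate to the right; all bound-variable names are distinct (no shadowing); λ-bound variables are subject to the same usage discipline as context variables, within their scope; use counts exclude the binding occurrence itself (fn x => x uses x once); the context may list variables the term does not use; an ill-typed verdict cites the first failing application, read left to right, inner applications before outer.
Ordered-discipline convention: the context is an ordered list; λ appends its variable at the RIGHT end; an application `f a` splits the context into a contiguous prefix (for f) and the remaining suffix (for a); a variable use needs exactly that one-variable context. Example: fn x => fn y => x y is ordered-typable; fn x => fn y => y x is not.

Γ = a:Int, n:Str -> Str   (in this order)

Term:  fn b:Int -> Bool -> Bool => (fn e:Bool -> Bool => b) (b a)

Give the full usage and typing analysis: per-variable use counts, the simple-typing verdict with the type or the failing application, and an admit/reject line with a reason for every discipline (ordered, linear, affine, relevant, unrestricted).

usage: a: 1×, n: 0×, b (λ-bound): 2×, e (λ-bound): 0×
use order (left to right): b, b, a
typing: well-typed — term : (Int -> Bool -> Bool) -> Int -> Bool -> Bool
ordered: ✗ — needs contraction — b ×2; n, e left unused
linear: ✗ — needs contraction — b ×2; n, e left unused
affine: ✗ — needs contraction — b ×2
relevant: ✗ — n, e left unused
unrestricted: ✓ — type-checks ((Int -> Bool -> Bool) -> Int -> Bool -> Bool) and nothing is barred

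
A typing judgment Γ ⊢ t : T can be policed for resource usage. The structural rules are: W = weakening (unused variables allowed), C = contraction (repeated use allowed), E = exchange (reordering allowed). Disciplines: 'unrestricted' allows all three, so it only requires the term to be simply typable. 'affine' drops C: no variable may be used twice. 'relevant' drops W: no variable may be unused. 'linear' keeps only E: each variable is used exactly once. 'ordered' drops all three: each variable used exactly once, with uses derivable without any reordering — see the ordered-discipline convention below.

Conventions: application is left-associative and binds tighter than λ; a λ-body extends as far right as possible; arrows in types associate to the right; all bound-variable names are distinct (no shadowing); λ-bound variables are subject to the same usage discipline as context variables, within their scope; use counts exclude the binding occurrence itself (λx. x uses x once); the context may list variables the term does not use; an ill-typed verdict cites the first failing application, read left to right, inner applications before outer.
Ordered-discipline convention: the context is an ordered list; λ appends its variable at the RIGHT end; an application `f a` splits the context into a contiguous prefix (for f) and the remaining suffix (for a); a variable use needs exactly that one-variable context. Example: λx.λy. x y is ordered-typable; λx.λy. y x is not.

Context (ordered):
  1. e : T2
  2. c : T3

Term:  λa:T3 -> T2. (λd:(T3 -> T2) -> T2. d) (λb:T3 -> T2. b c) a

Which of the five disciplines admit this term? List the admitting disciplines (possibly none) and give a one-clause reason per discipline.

admitting disciplines: affine, unrestricted
usage: e: 0×; c: 1×; a (bound): 1×; d (bound): 1×; b (bound): 1×
uses in reading order: d, b, c, a
typing: the term checks, with type (T3 -> T2) -> T2
ordered: ✗, needs weakening: e unused
linear: ✗, needs weakening: e unused
affine: ✓, e, c, a, d, b: no repeats, contraction unneeded
relevant: ✗, needs weakening: e unused
unrestricted: ✓, well-typed at (T3 -> T2) -> T2; no restrictions here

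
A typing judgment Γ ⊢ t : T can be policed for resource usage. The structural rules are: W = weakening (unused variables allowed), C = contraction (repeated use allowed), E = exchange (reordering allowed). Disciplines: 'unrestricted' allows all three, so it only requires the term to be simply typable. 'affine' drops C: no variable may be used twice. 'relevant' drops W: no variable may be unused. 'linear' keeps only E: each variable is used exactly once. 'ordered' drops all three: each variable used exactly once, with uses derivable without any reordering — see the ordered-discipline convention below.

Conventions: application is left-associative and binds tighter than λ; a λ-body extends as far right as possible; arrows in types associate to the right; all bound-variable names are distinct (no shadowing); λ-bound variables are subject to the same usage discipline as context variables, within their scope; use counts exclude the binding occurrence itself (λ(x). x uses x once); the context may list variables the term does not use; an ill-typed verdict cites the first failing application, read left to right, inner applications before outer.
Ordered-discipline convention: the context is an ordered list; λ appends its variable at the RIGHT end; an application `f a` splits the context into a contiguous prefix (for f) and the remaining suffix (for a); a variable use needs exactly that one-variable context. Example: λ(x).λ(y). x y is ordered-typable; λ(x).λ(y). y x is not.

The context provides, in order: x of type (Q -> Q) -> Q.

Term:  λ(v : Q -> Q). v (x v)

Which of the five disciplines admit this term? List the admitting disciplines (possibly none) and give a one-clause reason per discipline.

admitting disciplines: relevant, unrestricted
use counts: x=1, v [bound]=2
use order (left to right): v, x, v
typing: well-typed at (Q -> Q) -> Q
ordered: ✗ — v ×2 used more than once (contraction)
linear: ✗ — v ×2 used more than once (contraction)
affine: ✗ — v ×2 used more than once (contraction)
relevant: ✓ — every one of x, v appears
unrestricted: ✓ — typability at (Q -> Q) -> Q is all that's needed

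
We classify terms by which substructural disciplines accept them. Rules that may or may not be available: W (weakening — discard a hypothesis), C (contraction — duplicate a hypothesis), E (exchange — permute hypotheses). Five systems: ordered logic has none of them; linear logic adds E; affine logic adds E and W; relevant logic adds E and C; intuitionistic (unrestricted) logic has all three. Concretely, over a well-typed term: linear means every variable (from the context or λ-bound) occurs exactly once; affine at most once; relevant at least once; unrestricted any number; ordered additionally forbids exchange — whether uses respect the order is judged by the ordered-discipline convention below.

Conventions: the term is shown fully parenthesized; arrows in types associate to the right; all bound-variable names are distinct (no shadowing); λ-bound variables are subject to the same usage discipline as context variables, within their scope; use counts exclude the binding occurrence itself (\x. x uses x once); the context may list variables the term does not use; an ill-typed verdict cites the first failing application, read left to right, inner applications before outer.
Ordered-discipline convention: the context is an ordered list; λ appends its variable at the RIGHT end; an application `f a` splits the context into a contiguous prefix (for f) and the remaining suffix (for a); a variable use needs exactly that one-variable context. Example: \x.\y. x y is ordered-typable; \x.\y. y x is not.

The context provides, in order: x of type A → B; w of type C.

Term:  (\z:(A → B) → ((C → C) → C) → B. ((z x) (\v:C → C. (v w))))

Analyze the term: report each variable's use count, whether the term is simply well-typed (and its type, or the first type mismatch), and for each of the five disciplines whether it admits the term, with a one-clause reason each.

usage: x ×1, w ×1, z [bound] ×1, v [bound] ×1
left-to-right use order: z, x, v, w
typing: well-typed at ((A → B) → ((C → C) → C) → B) → B
ordered: ✗ — no ordered split (uses run z, x, v, w)
linear: ✓ — each of x, w, z, v used exactly once
affine: ✓ — none of x, w, z, v used more than once
relevant: ✓ — at least one use each (x, w, z, v)
unrestricted: ✓ — typability at ((A → B) → ((C → C) → C) → B) → B is all that's needed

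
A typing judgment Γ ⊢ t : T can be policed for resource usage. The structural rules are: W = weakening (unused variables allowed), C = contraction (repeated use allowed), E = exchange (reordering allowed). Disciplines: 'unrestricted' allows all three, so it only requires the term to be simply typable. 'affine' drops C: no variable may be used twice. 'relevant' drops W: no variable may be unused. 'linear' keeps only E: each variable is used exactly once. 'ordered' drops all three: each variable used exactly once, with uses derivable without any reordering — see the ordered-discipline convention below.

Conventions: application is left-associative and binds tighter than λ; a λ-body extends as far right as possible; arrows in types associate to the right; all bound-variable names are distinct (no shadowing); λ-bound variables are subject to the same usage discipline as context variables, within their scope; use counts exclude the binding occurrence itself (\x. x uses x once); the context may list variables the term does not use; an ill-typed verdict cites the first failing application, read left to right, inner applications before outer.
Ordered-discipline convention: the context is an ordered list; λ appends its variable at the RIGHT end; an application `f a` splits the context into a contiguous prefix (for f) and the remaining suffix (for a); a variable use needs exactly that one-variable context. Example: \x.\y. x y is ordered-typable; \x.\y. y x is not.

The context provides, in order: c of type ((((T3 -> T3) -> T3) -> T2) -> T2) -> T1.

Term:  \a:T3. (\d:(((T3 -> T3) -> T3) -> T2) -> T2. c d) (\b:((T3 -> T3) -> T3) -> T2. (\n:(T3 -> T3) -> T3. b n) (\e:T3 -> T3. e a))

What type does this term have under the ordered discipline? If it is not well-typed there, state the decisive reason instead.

not well-typed under ordered — no contiguous prefix/suffix split fits c, d, b, n, e, a
variable uses: c=1, a (bound)=1, d (bound)=1, b (bound)=1, n (bound)=1, e (bound)=1
left-to-right use order: c, d, b, n, e, a
typing: the term checks, with type T3 -> T1
all disciplines: ordered ✗, linear ✓, affine ✓, relevant ✓, unrestricted ✓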